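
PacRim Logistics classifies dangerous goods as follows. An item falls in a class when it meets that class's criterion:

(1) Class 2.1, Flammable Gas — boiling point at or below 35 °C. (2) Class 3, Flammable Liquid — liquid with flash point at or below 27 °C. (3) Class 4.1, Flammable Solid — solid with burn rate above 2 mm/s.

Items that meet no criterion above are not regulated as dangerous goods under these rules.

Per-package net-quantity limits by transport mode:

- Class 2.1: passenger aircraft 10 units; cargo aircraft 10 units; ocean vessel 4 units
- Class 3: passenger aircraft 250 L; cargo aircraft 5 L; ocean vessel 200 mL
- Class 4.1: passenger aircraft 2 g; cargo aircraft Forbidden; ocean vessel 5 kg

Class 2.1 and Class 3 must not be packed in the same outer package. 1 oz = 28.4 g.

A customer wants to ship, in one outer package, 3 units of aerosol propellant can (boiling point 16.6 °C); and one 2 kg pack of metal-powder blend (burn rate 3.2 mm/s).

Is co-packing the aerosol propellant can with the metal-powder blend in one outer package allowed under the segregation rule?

With boiling point 16.6 °C (≤ 35 °C), the aerosol propellant can falls in Class 2.1.
Metal-powder blend: burn rate 3.2 mm/s > 2 mm/s → Class 4.1 (Flammable Solid).
No segregation rule bars Class 2.1 with Class 4.1.

Yes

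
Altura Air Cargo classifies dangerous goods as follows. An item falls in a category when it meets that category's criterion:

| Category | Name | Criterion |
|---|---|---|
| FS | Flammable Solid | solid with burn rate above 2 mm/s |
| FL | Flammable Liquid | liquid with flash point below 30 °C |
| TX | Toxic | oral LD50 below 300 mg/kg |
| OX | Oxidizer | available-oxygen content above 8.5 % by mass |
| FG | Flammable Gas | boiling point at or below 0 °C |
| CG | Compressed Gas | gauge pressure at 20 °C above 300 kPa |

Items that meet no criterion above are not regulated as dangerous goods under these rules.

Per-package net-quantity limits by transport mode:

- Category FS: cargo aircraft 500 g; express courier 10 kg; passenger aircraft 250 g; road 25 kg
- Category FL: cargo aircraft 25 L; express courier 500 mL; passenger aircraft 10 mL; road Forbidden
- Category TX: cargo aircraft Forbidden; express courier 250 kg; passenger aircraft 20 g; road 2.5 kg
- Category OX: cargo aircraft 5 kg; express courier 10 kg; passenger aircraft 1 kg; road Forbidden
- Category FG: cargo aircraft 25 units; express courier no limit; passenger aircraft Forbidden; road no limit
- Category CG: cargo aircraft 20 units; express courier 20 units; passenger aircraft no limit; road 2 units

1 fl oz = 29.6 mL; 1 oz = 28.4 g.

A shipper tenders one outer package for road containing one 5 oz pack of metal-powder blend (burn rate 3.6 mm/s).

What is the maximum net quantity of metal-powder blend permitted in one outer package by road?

Metal-powder blend: burn rate 3.6 mm/s > 2 mm/s → Category FS (Flammable Solid).
The road limit for Category FS is 25 kg.

25 kg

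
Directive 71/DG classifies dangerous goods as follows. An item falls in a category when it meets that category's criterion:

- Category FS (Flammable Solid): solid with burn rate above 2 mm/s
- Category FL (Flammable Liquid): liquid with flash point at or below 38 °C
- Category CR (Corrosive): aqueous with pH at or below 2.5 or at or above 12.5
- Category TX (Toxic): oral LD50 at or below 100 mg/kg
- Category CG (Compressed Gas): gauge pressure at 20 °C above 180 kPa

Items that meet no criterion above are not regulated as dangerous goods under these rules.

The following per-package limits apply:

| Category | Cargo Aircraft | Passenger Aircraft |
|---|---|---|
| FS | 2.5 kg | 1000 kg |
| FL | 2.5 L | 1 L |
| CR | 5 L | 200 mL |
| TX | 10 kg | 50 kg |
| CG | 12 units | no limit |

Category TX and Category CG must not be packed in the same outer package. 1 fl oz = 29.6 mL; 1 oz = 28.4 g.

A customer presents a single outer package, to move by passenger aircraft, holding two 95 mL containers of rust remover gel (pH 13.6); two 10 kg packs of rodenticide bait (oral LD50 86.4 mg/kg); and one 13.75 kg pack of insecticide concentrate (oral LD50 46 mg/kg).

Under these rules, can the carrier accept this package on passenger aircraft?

The rust remover gel has pH 13.6, which is ≥ 12.5, so it is Category CR (Corrosive).
With oral LD50 86.4 mg/kg (≤ 100 mg/kg), the rodenticide bait falls in Category TX.
With oral LD50 46 mg/kg (≤ 100 mg/kg), the insecticide concentrate falls in Category TX.
Category TX net quantity: (two 10 kg packs = 20 kg) + 13.75 kg = 33.75 kg.
33.75 kg is within the passenger aircraft limit of 50 kg for Category TX.
Category CR quantity: two 95 mL containers = 190 mL.
That is within the Category CR passenger aircraft limit of 200 mL.
The segregation rule (Category TX with Category CG) does not apply to Category TX with Category CR.
Every hazard category is within its passenger aircraft limit and no segregation rule is violated.

Yes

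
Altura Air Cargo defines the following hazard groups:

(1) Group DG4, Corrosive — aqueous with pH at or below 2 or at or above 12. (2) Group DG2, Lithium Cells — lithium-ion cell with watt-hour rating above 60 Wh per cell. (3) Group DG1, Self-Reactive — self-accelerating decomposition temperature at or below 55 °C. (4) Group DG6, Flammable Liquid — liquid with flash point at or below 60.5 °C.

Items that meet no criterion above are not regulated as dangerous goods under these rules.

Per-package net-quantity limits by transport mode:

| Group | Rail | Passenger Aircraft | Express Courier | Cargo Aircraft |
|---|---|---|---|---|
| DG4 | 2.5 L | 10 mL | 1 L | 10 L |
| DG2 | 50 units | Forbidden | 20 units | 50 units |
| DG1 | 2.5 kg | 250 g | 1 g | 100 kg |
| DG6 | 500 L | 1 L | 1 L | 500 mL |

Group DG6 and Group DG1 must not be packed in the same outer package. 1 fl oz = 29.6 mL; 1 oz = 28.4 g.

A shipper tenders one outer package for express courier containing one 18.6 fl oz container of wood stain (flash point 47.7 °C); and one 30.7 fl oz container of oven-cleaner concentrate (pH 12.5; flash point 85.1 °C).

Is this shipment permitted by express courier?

With flash point 47.7 °C (≤ 60.5 °C), the wood stain falls in Group DG6.
The oven-cleaner concentrate has pH 12.5, which is ≥ 12, so it is Group DG4 (Corrosive).
Group DG4 quantity: one 30.7 fl oz container = 908.72 mL.
That is within the Group DG4 express courier limit of 1 L.
Group DG6 quantity: one 18.6 fl oz container = 550.56 mL.
That is within the Group DG6 express courier limit of 1 L.
The segregation rule (Group DG6 with Group DG1) does not apply to Group DG4 with Group DG6.
Every hazard group is within its express courier limit and no segregation rule is violated.

Yes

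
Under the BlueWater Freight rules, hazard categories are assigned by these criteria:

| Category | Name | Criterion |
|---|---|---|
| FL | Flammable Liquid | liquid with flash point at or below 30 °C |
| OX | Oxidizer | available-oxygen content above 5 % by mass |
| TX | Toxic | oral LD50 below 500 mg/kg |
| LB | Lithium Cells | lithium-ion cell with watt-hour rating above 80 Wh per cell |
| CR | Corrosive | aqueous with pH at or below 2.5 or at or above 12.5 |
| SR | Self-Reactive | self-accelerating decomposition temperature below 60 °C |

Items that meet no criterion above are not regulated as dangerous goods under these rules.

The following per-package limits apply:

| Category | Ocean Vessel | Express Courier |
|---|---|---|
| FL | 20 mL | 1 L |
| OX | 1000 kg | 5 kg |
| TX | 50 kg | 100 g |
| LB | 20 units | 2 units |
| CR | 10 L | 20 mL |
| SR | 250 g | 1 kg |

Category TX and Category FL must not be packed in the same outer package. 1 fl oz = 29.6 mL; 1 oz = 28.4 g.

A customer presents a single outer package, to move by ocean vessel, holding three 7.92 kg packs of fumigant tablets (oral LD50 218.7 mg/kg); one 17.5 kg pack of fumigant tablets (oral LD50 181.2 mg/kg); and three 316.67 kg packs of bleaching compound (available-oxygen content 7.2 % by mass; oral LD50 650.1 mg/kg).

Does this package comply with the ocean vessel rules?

Oral LD50 218.7 mg/kg meets the Category TX criterion (Toxic), so the fumigant tablets are Category TX.
With oral LD50 181.2 mg/kg (< 500 mg/kg), the fumigant tablets fall in Category TX.
Available-oxygen content 7.2 % by mass meets the Category OX criterion (Oxidizer), so the bleaching compound is Category OX.
Total Category TX: (three 7.92 kg packs = 23.76 kg) + 17.5 kg = 41.26 kg.
That is within the Category TX ocean vessel limit of 50 kg.
Category OX quantity: three 316.67 kg packs = 950.01 kg.
950.01 kg ≤ 1000 kg (ocean vessel limit, Category OX) — within limit.
The segregation rule (Category TX with Category FL) does not apply to Category TX with Category OX.
Every hazard category is within its ocean vessel limit and no segregation rule is violated.

Yes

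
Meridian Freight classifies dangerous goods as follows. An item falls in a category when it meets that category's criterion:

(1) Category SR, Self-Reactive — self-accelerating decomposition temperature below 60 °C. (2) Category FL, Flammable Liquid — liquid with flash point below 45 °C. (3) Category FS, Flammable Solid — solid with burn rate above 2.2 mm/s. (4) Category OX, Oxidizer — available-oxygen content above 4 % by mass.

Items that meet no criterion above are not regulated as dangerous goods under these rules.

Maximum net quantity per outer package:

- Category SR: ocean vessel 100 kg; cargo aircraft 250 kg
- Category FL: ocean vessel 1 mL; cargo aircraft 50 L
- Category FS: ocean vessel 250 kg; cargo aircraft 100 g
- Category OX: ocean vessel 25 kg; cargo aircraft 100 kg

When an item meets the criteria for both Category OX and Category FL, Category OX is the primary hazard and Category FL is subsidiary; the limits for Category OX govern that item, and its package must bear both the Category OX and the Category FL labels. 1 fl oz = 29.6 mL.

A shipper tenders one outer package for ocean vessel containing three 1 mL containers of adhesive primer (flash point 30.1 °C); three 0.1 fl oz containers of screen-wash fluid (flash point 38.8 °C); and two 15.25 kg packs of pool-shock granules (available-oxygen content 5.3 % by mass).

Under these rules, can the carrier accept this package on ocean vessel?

Adhesive primer: flash point 30.1 °C < 45 °C → Category FL (Flammable Liquid).
With flash point 38.8 °C (< 45 °C), the screen-wash fluid falls in Category FL.
Available-oxygen content 5.3 % by mass meets the Category OX criterion (Oxidizer), so the pool-shock granules are Category OX.
Category OX quantity: two 15.25 kg packs = 30.5 kg.
30.5 kg > 25 kg (ocean vessel limit, Category OX) — over the limit.
Category FL net quantity: (three 1 mL containers = 3 mL) + (three 0.1 fl oz containers = 8.88 mL) = 11.88 mL.
11.88 mL > 1 mL (ocean vessel limit, Category FL) — over the limit.

No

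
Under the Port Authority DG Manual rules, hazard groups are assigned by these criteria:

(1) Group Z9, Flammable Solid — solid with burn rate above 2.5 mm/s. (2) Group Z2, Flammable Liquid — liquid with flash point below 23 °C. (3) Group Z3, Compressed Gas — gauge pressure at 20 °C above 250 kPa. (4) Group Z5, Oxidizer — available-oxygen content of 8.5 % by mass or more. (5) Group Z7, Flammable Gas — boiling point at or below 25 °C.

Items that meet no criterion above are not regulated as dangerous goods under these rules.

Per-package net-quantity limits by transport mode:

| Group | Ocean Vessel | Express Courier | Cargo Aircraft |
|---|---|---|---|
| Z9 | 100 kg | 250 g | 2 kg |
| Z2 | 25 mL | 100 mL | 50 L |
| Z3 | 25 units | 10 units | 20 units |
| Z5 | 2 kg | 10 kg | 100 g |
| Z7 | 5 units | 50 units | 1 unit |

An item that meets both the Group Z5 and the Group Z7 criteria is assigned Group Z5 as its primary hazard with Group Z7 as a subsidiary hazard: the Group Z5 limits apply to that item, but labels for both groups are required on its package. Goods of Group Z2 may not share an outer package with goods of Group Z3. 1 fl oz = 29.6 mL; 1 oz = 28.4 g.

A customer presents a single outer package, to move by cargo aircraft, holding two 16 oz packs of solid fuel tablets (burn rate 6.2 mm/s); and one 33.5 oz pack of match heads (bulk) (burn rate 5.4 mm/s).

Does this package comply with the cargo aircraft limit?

Solid fuel tablets: burn rate 6.2 mm/s > 2.5 mm/s → Group Z9 (Flammable Solid).
Match heads (bulk): burn rate 5.4 mm/s > 2.5 mm/s → Group Z9 (Flammable Solid).
Group Z9 net quantity: (two 16 oz packs = 908.8 g) + (one 33.5 oz pack = 951.4 g) = 1860.2 g.
1860.2 g is within the cargo aircraft limit of 2 kg for Group Z9.

Yes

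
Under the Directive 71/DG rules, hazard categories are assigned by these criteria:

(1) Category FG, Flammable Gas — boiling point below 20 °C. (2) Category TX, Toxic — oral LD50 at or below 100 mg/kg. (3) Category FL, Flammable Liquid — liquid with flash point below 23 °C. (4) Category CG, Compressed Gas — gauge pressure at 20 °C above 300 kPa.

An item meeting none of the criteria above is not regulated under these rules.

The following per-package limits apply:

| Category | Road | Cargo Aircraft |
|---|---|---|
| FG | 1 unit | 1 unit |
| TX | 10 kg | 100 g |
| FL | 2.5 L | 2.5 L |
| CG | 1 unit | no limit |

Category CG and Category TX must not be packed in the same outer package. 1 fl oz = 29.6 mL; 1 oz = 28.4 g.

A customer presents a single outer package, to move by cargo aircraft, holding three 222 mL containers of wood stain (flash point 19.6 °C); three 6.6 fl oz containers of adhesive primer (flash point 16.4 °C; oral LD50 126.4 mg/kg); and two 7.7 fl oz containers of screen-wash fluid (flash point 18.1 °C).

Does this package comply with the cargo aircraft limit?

Yes

Wood stain: flash point 19.6 °C < 23 °C → Category FL (Flammable Liquid).
Adhesive primer: flash point 16.4 °C < 23 °C → Category FL (Flammable Liquid).
With flash point 18.1 °C (< 23 °C), the screen-wash fluid falls in Category FL.
Total Category FL: (three 222 mL containers = 666 mL) + (three 6.6 fl oz containers = 586.08 mL) + (two 7.7 fl oz containers = 455.84 mL) = 1707.92 mL.
1707.92 mL ≤ 2.5 L (cargo aircraft limit, Category FL) — within limit.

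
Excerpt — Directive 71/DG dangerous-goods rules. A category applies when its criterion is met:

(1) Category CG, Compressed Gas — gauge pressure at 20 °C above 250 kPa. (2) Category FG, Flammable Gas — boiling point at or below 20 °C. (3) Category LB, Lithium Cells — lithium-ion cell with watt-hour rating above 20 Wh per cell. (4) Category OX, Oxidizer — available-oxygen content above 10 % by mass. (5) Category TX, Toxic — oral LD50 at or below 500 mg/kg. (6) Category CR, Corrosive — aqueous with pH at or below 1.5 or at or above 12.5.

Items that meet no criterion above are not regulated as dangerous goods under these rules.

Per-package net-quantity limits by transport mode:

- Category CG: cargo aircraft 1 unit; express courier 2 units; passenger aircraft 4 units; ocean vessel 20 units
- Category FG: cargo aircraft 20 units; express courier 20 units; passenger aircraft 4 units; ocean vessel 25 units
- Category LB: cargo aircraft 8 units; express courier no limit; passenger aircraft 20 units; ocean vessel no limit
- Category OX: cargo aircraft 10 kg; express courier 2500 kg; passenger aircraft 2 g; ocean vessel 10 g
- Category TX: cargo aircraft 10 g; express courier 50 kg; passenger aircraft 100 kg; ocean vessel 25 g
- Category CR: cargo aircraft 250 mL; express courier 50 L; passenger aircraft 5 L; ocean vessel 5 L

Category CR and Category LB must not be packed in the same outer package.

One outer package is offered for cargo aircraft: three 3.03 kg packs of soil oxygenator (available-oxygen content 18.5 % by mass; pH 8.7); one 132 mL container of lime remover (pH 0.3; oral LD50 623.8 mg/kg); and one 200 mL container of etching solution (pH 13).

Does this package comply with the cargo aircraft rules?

Soil oxygenator: available-oxygen content 18.5 % by mass > 10 % by mass → Category OX (Oxidizer).
The lime remover has pH 0.3, which is ≤ 1.5, so it is Category CR (Corrosive).
pH 13 meets the Category CR criterion (Corrosive), so the etching solution is Category CR.
Total Category CR: 132 mL + 200 mL = 332 mL.
332 mL > 250 mL (cargo aircraft limit, Category CR) — over the limit.
Category OX quantity: three 3.03 kg packs = 9.09 kg.
9.09 kg is within the cargo aircraft limit of 10 kg for Category OX.
The segregation rule (Category CR with Category LB) does not apply to Category CR with Category OX.

No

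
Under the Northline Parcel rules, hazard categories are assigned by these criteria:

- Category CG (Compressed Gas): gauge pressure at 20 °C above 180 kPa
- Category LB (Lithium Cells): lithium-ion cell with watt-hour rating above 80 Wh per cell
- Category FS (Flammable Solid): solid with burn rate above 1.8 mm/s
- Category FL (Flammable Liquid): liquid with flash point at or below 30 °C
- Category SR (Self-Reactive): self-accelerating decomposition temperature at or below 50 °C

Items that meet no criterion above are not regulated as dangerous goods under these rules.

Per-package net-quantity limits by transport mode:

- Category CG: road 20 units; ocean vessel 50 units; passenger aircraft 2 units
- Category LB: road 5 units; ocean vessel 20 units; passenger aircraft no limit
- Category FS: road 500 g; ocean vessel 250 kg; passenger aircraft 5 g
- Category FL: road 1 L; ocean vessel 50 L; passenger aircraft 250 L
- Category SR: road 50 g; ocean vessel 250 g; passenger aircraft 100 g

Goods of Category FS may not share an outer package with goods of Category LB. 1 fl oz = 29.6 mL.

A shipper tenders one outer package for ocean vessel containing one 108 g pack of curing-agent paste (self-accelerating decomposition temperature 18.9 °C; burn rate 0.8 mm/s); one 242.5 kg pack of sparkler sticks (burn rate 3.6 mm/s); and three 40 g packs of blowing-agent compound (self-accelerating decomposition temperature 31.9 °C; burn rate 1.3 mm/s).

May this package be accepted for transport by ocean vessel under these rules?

Yes

Curing-agent paste: self-accelerating decomposition temperature 18.9 °C ≤ 50 °C → Category SR (Self-Reactive).
Burn rate 3.6 mm/s meets the Category FS criterion (Flammable Solid), so the sparkler sticks are Category FS.
The blowing-agent compound has self-accelerating decomposition temperature 31.9 °C, which is ≤ 50 °C, so it is Category SR (Self-Reactive).
Total Category SR: 108 g + (three 40 g packs = 120 g) = 228 g.
That is within the Category SR ocean vessel limit of 250 g.
Category FS quantity: 242.5 kg.
242.5 kg is within the ocean vessel limit of 250 kg for Category FS.
The segregation rule (Category FS with Category LB) does not apply to Category SR with Category FS.
Every hazard category is within its ocean vessel limit and no segregation rule is violated.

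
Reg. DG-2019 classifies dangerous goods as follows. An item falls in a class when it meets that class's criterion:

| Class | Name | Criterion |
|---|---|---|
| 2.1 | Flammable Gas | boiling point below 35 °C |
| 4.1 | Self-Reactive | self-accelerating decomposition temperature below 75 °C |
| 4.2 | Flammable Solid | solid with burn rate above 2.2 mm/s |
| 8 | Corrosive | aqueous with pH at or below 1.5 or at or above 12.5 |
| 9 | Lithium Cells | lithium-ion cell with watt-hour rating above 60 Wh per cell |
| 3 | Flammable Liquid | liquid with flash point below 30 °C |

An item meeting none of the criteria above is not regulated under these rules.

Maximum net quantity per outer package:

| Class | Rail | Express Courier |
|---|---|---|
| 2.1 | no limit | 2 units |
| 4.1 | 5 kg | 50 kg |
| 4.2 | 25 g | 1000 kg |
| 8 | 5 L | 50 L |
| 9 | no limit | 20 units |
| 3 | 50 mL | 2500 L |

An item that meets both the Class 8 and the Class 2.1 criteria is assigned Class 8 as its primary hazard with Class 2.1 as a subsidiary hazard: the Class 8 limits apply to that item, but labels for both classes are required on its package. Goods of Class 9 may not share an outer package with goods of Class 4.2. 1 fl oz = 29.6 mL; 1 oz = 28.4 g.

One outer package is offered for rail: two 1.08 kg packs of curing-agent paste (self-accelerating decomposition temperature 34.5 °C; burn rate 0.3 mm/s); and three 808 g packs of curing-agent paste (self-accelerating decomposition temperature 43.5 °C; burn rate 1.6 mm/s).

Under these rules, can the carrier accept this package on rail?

Yes

Curing-agent paste: self-accelerating decomposition temperature 34.5 °C < 75 °C → Class 4.1 (Self-Reactive).
Self-accelerating decomposition temperature 43.5 °C meets the Class 4.1 criterion (Self-Reactive), so the curing-agent paste is Class 4.1.
Total Class 4.1: (two 1.08 kg packs = 2.16 kg) + (three 808 g packs = 2.424 kg) = 4.584 kg.
4.584 kg ≤ 5 kg (rail limit, Class 4.1) — within limit.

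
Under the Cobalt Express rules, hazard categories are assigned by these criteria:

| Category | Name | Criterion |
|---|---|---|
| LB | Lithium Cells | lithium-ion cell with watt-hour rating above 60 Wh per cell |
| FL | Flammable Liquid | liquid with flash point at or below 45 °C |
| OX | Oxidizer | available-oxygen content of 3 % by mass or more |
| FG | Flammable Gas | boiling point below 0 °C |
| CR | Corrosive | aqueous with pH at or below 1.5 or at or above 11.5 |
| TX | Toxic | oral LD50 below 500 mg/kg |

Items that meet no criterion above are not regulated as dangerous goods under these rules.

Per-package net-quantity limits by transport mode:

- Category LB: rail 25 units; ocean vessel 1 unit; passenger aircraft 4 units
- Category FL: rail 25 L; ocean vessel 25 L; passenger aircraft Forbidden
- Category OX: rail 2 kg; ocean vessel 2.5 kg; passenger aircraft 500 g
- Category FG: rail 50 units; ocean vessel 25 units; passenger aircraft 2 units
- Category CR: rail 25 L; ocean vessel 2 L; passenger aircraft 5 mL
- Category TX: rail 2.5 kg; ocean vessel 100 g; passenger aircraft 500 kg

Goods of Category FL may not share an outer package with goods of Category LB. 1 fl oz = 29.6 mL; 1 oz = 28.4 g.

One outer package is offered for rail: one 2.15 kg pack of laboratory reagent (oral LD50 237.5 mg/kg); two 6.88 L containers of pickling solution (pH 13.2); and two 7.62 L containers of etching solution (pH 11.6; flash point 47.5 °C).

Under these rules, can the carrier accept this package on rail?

Oral LD50 237.5 mg/kg meets the Category TX criterion (Toxic), so the laboratory reagent is Category TX.
The pickling solution has pH 13.2, which is ≥ 11.5, so it is Category CR (Corrosive).
pH 11.6 meets the Category CR criterion (Corrosive), so the etching solution is Category CR.
Category CR net quantity: (two 6.88 L containers = 13.76 L) + (two 7.62 L containers = 15.24 L) = 29 L.
29 L > 25 L (rail limit, Category CR) — over the limit.
Category TX quantity: 2.15 kg.
That is within the Category TX rail limit of 2.5 kg.
The segregation rule (Category FL with Category LB) does not apply to Category CR with Category TX.

No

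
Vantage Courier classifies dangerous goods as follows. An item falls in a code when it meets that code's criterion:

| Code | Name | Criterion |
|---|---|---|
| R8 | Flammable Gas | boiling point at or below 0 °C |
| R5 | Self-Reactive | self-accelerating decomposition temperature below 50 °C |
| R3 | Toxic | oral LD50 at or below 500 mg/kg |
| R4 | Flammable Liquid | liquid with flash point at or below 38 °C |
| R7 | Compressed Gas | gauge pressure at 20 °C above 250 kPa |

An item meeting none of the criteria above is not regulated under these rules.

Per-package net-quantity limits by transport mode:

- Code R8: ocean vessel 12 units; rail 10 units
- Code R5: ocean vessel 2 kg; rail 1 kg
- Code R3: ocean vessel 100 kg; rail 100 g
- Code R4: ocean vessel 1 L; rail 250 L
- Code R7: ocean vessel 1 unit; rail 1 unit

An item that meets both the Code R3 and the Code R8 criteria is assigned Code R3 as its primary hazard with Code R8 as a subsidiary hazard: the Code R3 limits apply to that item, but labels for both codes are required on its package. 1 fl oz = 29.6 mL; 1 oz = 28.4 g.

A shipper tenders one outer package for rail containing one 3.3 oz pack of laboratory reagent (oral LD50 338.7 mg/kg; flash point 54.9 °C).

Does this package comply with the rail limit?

Oral LD50 338.7 mg/kg meets the Code R3 criterion (Toxic), so the laboratory reagent is Code R3.
Code R3 quantity: one 3.3 oz pack = 93.72 g.
That is within the Code R3 rail limit of 100 g.

Yes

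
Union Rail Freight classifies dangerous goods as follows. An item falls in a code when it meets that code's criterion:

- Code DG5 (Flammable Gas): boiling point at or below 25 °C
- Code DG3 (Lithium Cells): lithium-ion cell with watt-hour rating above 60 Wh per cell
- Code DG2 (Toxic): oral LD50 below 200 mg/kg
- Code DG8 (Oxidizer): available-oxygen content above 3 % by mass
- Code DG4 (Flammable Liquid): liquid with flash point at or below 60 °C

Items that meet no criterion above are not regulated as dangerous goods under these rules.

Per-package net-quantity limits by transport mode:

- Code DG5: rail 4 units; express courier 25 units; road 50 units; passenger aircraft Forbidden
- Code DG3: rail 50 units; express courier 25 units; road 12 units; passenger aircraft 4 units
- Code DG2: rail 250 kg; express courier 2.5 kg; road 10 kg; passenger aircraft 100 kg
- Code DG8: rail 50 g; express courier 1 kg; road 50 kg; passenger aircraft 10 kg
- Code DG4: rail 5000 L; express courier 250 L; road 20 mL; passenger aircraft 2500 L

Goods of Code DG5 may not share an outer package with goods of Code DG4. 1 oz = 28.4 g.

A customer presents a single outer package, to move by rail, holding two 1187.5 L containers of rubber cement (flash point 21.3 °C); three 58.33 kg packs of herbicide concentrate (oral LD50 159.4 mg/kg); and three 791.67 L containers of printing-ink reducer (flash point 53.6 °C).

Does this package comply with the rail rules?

Rubber cement: flash point 21.3 °C ≤ 60 °C → Code DG4 (Flammable Liquid).
Herbicide concentrate: oral LD50 159.4 mg/kg < 200 mg/kg → Code DG2 (Toxic).
Flash point 53.6 °C meets the Code DG4 criterion (Flammable Liquid), so the printing-ink reducer is Code DG4.
Code DG2 quantity: three 58.33 kg packs = 174.99 kg.
That is within the Code DG2 rail limit of 250 kg.
Code DG4 net quantity: (two 1187.5 L containers = 2375 L) + (three 791.67 L containers = 2375.01 L) = 4750.01 L.
That is within the Code DG4 rail limit of 5000 L.
The segregation rule (Code DG5 with Code DG4) does not apply to Code DG2 with Code DG4.
Every hazard code is within its rail limit and no segregation rule is violated.

Yes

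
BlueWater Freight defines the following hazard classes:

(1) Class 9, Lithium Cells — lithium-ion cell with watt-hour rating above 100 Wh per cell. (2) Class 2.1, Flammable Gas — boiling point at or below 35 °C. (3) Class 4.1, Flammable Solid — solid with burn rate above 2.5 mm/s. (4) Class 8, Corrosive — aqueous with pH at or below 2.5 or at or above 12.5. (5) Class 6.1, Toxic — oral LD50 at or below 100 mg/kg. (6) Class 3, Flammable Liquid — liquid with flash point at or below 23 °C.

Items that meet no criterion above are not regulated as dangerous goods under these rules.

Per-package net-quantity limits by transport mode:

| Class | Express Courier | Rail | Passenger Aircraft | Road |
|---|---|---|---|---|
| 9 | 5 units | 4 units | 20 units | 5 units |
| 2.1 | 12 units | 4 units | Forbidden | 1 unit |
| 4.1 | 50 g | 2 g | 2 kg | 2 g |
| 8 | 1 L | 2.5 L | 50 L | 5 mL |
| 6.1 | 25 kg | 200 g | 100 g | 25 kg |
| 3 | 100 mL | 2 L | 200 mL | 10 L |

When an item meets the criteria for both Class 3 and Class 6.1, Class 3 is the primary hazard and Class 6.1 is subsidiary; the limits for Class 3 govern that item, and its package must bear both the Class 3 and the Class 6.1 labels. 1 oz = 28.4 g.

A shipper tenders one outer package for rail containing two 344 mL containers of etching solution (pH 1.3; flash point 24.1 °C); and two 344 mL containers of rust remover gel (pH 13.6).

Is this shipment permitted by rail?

pH 1.3 meets the Class 8 criterion (Corrosive), so the etching solution is Class 8.
With pH 13.6 (≥ 12.5), the rust remover gel falls in Class 8.
Class 8 net quantity: (two 344 mL containers = 688 mL) + (two 344 mL containers = 688 mL) = 1.376 L.
1.376 L ≤ 2.5 L (rail limit, Class 8) — within limit.

Yes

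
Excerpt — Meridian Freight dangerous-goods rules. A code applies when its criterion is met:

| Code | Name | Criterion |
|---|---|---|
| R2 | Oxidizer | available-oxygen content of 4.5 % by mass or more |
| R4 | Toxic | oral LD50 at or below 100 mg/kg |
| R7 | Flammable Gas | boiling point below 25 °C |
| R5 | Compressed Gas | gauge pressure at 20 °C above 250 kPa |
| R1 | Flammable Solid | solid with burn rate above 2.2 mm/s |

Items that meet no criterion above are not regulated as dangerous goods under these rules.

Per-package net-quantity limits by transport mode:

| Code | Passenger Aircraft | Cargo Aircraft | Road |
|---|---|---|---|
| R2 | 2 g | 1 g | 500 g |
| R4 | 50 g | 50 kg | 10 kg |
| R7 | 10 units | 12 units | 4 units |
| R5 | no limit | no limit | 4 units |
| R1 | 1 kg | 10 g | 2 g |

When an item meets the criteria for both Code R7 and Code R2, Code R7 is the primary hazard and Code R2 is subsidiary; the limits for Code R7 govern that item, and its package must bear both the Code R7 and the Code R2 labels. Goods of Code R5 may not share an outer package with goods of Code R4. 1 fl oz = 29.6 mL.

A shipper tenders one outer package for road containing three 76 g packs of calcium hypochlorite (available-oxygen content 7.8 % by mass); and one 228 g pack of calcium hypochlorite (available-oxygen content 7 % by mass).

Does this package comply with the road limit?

The calcium hypochlorite has available-oxygen content 7.8 % by mass, which is ≥ 4.5 % by mass, so it is Code R2 (Oxidizer).
Available-oxygen content 7 % by mass meets the Code R2 criterion (Oxidizer), so the calcium hypochlorite is Code R2.
Code R2 net quantity: (three 76 g packs = 228 g) + 228 g = 456 g.
456 g is within the road limit of 500 g for Code R2.

Yes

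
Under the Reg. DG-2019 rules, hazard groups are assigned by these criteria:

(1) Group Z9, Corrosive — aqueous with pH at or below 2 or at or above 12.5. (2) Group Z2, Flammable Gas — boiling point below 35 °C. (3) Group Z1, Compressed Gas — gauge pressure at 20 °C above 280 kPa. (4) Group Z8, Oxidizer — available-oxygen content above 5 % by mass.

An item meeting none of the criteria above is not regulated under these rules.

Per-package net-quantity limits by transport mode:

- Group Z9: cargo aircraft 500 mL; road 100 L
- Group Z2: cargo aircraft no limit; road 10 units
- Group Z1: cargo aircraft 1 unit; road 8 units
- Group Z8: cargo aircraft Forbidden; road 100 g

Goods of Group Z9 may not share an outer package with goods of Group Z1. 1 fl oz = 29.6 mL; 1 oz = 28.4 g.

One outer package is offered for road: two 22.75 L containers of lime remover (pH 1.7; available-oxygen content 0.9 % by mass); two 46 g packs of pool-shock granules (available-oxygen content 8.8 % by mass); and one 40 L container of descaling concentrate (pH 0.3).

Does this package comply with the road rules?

The lime remover has pH 1.7, which is ≤ 2, so it is Group Z9 (Corrosive).
The pool-shock granules have available-oxygen content 8.8 % by mass, which is > 5 % by mass, so they are Group Z8 (Oxidizer).
Descaling concentrate: pH 0.3 ≤ 2 → Group Z9 (Corrosive).
Total Group Z9: (two 22.75 L containers = 45.5 L) + 40 L = 85.5 L.
85.5 L ≤ 100 L (road limit, Group Z9) — within limit.
Group Z8 quantity: two 46 g packs = 92 g.
92 g is within the road limit of 100 g for Group Z8.
The segregation rule (Group Z9 with Group Z1) does not apply to Group Z9 with Group Z8.
Every hazard group is within its road limit and no segregation rule is violated.

Yes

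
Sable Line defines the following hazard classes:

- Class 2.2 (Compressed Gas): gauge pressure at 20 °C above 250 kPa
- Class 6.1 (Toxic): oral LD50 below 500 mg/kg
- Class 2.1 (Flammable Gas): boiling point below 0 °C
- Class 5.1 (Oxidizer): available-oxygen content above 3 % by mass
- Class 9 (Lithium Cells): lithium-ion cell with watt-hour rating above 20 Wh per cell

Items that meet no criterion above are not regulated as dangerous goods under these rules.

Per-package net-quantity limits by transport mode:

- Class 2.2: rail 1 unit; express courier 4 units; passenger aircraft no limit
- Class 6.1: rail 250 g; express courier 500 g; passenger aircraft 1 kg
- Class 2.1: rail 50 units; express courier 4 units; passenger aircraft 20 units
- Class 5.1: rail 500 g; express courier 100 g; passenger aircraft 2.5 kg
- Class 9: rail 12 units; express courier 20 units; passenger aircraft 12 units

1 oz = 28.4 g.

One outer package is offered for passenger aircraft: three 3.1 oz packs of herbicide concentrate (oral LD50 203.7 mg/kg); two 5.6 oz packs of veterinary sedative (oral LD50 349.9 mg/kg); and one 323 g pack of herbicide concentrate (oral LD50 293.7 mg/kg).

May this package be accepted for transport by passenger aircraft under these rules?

The herbicide concentrate has oral LD50 203.7 mg/kg, which is < 500 mg/kg, so it is Class 6.1 (Toxic).
Oral LD50 349.9 mg/kg meets the Class 6.1 criterion (Toxic), so the veterinary sedative is Class 6.1.
Herbicide concentrate: oral LD50 293.7 mg/kg < 500 mg/kg → Class 6.1 (Toxic).
Total Class 6.1: (three 3.1 oz packs = 264.12 g) + (two 5.6 oz packs = 318.08 g) + 323 g = 905.2 g.
905.2 g ≤ 1 kg (passenger aircraft limit, Class 6.1) — within limit.

Yes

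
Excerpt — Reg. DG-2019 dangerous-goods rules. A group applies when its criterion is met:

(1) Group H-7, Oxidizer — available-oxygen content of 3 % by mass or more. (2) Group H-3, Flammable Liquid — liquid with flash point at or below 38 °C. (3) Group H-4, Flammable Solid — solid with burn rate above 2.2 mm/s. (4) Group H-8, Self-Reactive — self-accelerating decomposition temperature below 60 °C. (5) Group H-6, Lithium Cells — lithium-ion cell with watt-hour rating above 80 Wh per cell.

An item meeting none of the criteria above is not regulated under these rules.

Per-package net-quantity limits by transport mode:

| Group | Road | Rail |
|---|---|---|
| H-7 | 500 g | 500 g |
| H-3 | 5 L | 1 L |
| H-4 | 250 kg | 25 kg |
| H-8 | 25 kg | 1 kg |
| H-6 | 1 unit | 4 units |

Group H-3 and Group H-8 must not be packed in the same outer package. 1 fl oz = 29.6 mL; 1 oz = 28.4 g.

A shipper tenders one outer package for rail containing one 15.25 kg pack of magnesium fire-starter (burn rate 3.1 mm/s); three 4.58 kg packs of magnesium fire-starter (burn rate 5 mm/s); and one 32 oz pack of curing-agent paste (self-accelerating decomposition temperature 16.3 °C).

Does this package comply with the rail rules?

With burn rate 3.1 mm/s (> 2.2 mm/s), the magnesium fire-starter falls in Group H-4.
The magnesium fire-starter has burn rate 5 mm/s, which is > 2.2 mm/s, so it is Group H-4 (Flammable Solid).
Curing-agent paste: self-accelerating decomposition temperature 16.3 °C < 60 °C → Group H-8 (Self-Reactive).
Total Group H-4: 15.25 kg + (three 4.58 kg packs = 13.74 kg) = 28.99 kg.
28.99 kg exceeds the rail limit of 25 kg for Group H-4.
Group H-8 quantity: one 32 oz pack = 908.8 g.
That is within the Group H-8 rail limit of 1 kg.
The segregation rule (Group H-3 with Group H-8) does not apply to Group H-4 with Group H-8.

No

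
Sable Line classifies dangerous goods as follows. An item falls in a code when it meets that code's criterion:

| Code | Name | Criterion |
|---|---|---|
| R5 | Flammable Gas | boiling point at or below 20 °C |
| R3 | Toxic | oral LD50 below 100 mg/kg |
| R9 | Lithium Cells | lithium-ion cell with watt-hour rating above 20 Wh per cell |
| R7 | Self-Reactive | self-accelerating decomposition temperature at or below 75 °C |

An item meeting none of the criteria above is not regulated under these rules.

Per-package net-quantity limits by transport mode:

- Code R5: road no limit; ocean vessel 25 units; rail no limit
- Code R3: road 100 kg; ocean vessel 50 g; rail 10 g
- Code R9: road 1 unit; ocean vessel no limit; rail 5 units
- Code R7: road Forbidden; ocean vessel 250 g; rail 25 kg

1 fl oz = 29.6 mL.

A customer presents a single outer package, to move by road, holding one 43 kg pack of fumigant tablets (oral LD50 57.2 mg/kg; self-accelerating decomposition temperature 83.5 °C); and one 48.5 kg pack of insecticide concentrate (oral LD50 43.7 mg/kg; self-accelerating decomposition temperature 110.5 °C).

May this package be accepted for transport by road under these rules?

The fumigant tablets have oral LD50 57.2 mg/kg, which is < 100 mg/kg, so they are Code R3 (Toxic).
Insecticide concentrate: oral LD50 43.7 mg/kg < 100 mg/kg → Code R3 (Toxic).
Total Code R3: 43 kg + 48.5 kg = 91.5 kg.
91.5 kg is within the road limit of 100 kg for Code R3.

Yes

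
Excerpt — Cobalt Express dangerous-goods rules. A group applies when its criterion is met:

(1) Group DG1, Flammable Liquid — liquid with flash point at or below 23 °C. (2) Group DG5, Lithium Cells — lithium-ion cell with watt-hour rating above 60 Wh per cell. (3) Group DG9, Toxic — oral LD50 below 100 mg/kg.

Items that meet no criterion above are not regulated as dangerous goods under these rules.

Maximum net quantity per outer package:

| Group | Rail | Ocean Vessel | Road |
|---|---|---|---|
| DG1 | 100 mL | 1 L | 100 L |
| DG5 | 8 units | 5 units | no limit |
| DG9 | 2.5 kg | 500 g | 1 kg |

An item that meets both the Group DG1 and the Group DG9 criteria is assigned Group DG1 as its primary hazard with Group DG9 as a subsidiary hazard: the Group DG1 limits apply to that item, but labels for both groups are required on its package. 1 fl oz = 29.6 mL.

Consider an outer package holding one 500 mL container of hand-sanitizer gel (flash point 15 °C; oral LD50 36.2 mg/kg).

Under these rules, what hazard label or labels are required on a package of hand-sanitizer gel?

Group DG1 and DG9

Flash point 15 °C meets the Group DG1 criterion (Flammable Liquid), so the hand-sanitizer gel is Group DG1.
The hand-sanitizer gel has oral LD50 36.2 mg/kg, which is < 100 mg/kg, so it is Group DG9 (Toxic).
By the precedence rule Group DG1 is primary and Group DG9 is subsidiary, and that rule requires both labels on the package.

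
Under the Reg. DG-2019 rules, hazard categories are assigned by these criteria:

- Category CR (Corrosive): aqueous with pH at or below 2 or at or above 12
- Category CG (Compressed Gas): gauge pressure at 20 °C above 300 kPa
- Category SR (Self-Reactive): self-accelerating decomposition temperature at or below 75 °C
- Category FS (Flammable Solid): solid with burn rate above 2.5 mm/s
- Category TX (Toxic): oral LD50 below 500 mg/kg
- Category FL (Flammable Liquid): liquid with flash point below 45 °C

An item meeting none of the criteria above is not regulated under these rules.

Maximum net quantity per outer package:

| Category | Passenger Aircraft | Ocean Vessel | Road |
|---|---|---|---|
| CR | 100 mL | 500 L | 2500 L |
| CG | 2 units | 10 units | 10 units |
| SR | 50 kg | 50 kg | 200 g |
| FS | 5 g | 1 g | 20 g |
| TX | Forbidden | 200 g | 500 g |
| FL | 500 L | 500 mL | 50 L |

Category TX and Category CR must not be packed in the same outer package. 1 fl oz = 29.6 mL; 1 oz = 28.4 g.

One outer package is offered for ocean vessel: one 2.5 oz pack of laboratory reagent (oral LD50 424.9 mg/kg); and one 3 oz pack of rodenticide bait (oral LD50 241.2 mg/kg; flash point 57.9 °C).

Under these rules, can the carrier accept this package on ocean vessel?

Yes

The laboratory reagent has oral LD50 424.9 mg/kg, which is < 500 mg/kg, so it is Category TX (Toxic).
Rodenticide bait: oral LD50 241.2 mg/kg < 500 mg/kg → Category TX (Toxic).
Total Category TX: (one 2.5 oz pack = 71 g) + (one 3 oz pack = 85.2 g) = 156.2 g.
156.2 g ≤ 200 g (ocean vessel limit, Category TX) — within limit.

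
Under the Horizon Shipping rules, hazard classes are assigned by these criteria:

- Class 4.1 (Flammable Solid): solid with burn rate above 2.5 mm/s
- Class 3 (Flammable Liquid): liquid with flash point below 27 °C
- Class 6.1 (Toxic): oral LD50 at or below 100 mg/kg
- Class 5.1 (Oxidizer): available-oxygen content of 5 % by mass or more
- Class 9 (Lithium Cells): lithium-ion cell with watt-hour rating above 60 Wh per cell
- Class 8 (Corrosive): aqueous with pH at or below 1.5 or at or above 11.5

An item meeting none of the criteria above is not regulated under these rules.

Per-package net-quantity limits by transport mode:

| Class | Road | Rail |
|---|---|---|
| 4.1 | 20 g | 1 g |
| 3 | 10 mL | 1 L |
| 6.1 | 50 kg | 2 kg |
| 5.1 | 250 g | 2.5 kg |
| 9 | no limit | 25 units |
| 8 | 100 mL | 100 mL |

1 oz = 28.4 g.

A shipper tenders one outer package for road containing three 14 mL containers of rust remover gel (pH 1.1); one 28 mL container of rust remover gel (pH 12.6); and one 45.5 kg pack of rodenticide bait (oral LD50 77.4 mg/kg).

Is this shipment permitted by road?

Yes

pH 1.1 meets the Class 8 criterion (Corrosive), so the rust remover gel is Class 8.
Rust remover gel: pH 12.6 ≥ 11.5 → Class 8 (Corrosive).
With oral LD50 77.4 mg/kg (≤ 100 mg/kg), the rodenticide bait falls in Class 6.1.
Class 8 net quantity: (three 14 mL containers = 42 mL) + 28 mL = 70 mL.
70 mL is within the road limit of 100 mL for Class 8.
Class 6.1 quantity: 45.5 kg.
45.5 kg is within the road limit of 50 kg for Class 6.1.
Every hazard class is within its road limit and no segregation rule is violated.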